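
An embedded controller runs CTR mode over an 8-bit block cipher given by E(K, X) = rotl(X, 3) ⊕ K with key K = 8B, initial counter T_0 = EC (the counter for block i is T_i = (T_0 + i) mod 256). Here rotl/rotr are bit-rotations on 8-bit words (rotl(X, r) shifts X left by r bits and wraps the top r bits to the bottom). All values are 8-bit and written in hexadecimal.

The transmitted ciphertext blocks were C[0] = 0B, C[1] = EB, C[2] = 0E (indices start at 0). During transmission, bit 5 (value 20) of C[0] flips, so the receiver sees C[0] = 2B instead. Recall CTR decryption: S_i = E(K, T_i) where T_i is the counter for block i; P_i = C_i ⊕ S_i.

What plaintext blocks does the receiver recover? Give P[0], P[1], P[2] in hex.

P[0] = C7, P[1] = 0F, P[2] = F2

Only C[0] changed, to 2B. In CTR, a change in C_i flips the same bit in P_i only; the keystream is unaffected. Decrypting the received ciphertext:
P[0]: T = EC, S = E(K, T) = EC; 2B ⊕ EC = C7.
P[1]: T = ED, S = E(K, T) = E4; EB ⊕ E4 = 0F.
P[2]: T = EE, S = E(K, T) = FC; 0E ⊕ FC = F2.
Blocks that differ from the original plaintext: P[0].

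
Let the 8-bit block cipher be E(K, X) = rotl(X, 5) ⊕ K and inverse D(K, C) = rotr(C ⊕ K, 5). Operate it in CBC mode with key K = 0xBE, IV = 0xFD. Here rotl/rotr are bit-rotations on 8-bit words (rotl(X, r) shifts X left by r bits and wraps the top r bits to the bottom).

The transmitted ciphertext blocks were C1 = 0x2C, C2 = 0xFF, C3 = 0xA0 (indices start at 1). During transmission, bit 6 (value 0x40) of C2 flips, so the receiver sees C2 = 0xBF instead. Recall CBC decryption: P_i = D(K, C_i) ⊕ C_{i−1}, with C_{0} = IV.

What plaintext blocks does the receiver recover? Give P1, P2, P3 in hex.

P1 = 0x69, P2 = 0x24, P3 = 0x4F

Only C2 changed, to 0xBF. In CBC, a change in C_i garbles P_i and flips the same bit in P_{i+1}. Decrypting the received ciphertext:
P1: D(K, 0x2C) = 0x94; 0x94 ⊕ 0xFD = 0x69.
P2: D(K, 0xBF) = 0x08; 0x08 ⊕ 0x2C = 0x24.
P3: D(K, 0xA0) = 0xF0; 0xF0 ⊕ 0xBF = 0x4F.
Blocks that differ from the original plaintext: P2, P3.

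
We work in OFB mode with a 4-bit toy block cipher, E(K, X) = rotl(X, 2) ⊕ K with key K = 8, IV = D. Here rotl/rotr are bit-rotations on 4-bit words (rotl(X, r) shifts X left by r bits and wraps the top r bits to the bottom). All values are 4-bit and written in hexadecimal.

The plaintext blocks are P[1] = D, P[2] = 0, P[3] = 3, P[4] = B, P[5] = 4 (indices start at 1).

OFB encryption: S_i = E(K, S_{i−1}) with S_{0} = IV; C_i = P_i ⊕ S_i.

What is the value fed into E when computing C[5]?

D

C[1]: S = E(K, D) = F; D ⊕ F = 2.
C[2]: S = E(K, F) = 7; 0 ⊕ 7 = 7.
C[3]: S = E(K, 7) = 5; 3 ⊕ 5 = 6.
C[4]: S = E(K, 5) = D; B ⊕ D = 6.
C[5]: S = E(K, D) = F; 4 ⊕ F = B.
So the input to E for block [5] is D.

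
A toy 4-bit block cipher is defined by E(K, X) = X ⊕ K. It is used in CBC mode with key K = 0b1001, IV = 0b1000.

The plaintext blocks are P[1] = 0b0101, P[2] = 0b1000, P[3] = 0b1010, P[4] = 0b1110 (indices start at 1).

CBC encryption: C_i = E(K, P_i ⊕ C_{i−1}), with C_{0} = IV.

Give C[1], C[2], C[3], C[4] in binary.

C[1]: P[1] ⊕ 0b1000 = 0b1101; E(K, 0b1101) = 0b0100.
C[2]: P[2] ⊕ 0b0100 = 0b1100; E(K, 0b1100) = 0b0101.
C[3]: P[3] ⊕ 0b0101 = 0b1111; E(K, 0b1111) = 0b0110.
C[4]: P[4] ⊕ 0b0110 = 0b1000; E(K, 0b1000) = 0b0001.

C[1] = 0b0100, C[2] = 0b0101, C[3] = 0b0110, C[4] = 0b0001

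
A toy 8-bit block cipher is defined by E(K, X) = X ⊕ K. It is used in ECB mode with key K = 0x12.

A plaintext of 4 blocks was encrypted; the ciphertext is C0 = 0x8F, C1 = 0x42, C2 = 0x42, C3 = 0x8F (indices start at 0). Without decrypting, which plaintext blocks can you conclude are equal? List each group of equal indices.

ECB encrypts each block independently with the same key, so equal ciphertext blocks imply equal plaintext blocks.
C0 = C3 = 0x8F, so P0 = P3.
C1 = C2 = 0x42, so P1 = P2.

P0 = P3; P1 = P2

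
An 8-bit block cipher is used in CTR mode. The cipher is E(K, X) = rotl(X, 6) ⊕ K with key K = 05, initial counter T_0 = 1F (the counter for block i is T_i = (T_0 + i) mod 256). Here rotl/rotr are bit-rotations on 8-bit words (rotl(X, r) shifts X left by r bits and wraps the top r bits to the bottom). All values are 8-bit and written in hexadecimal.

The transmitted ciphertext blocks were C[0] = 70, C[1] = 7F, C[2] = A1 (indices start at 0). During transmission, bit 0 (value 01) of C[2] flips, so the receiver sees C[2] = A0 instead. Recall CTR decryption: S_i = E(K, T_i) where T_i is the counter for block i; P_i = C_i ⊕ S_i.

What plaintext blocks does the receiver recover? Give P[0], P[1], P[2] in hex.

P[0] = B2, P[1] = 72, P[2] = ED

Only C[2] changed, to A0. In CTR, a change in C_i flips the same bit in P_i only; the keystream is unaffected. Decrypting the received ciphertext:
P[0]: T = 1F, S = E(K, T) = C2; 70 ⊕ C2 = B2.
P[1]: T = 20, S = E(K, T) = 0D; 7F ⊕ 0D = 72.
P[2]: T = 21, S = E(K, T) = 4D; A0 ⊕ 4D = ED.
Blocks that differ from the original plaintext: P[2].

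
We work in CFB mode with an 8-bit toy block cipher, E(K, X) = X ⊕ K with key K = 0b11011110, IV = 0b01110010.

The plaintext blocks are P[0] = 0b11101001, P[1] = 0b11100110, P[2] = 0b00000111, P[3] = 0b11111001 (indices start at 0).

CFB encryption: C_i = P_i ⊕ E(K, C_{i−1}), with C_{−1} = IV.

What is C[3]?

C[0]: E(K, 0b01110010) = 0b10101100; 0b11101001 ⊕ 0b10101100 = 0b01000101.
C[1]: E(K, 0b01000101) = 0b10011011; 0b11100110 ⊕ 0b10011011 = 0b01111101.
C[2]: E(K, 0b01111101) = 0b10100011; 0b00000111 ⊕ 0b10100011 = 0b10100100.
C[3]: E(K, 0b10100100) = 0b01111010; 0b11111001 ⊕ 0b01111010 = 0b10000011.

C[3] = 0b10000011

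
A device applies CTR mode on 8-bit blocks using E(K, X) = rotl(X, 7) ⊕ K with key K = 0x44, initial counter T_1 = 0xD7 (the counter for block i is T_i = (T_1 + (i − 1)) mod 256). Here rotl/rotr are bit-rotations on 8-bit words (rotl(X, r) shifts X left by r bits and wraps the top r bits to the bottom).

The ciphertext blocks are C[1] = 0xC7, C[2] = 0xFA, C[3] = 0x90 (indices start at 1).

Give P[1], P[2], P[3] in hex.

CTR decryption: S_i = E(K, T_i) where T_i is the counter for block i; P_i = C_i ⊕ S_i.
P[1]: T = 0xD7, S = E(K, T) = 0xAF; 0xC7 ⊕ 0xAF = 0x68.
P[2]: T = 0xD8, S = E(K, T) = 0x28; 0xFA ⊕ 0x28 = 0xD2.
P[3]: T = 0xD9, S = E(K, T) = 0xA8; 0x90 ⊕ 0xA8 = 0x38.

P[1] = 0x68, P[2] = 0xD2, P[3] = 0x38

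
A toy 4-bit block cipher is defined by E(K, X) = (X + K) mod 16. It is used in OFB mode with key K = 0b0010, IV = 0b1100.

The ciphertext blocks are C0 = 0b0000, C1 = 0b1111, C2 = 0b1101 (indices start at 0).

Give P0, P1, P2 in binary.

P0 = 0b1110, P1 = 0b1111, P2 = 0b1111

OFB decryption: S_i = E(K, S_{i−1}) with S_{−1} = IV; P_i = C_i ⊕ S_i.
P0: S = E(K, 0b1100) = 0b1110; 0b0000 ⊕ 0b1110 = 0b1110.
P1: S = E(K, 0b1110) = 0b0000; 0b1111 ⊕ 0b0000 = 0b1111.
P2: S = E(K, 0b0000) = 0b0010; 0b1101 ⊕ 0b0010 = 0b1111.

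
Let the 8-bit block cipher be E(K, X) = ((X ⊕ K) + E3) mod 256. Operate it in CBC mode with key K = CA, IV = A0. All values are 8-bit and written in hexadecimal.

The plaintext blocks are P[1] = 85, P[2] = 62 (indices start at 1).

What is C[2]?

CBC encryption: C_i = E(K, P_i ⊕ C_{i−1}), with C_{0} = IV.
C[1]: P[1] ⊕ A0 = 25; E(K, 25) = D2.
C[2]: P[2] ⊕ D2 = B0; E(K, B0) = 5D.

C[2] = 5D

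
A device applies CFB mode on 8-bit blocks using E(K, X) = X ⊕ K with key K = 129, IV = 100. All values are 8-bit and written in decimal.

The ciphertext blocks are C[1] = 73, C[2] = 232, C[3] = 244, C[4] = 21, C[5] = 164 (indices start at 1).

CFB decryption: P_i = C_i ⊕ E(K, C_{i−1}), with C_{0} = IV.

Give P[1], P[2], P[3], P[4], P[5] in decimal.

P[1] = 172, P[2] = 32, P[3] = 157, P[4] = 96, P[5] = 48

P[1]: E(K, 100) = 229; 73 ⊕ 229 = 172.
P[2]: E(K, 73) = 200; 232 ⊕ 200 = 32.
P[3]: E(K, 232) = 105; 244 ⊕ 105 = 157.
P[4]: E(K, 244) = 117; 21 ⊕ 117 = 96.
P[5]: E(K, 21) = 148; 164 ⊕ 148 = 48.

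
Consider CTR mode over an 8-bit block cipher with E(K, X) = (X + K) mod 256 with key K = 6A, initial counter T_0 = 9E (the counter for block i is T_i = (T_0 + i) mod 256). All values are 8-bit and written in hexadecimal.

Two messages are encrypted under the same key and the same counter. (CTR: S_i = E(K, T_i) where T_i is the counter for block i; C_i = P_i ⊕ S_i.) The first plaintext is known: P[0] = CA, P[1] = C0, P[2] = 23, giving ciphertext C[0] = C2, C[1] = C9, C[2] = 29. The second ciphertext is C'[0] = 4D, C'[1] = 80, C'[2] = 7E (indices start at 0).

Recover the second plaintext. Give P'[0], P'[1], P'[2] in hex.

In CTR with a reused counter, both messages share the same keystream S_i, so C_i ⊕ C'_i = P_i ⊕ P'_i and thus P'_i = P_i ⊕ C_i ⊕ C'_i.
P'[0]: CA ⊕ C2 ⊕ 4D = 45.
P'[1]: C0 ⊕ C9 ⊕ 80 = 89.
P'[2]: 23 ⊕ 29 ⊕ 7E = 74.

P'[0] = 45, P'[1] = 89, P'[2] = 74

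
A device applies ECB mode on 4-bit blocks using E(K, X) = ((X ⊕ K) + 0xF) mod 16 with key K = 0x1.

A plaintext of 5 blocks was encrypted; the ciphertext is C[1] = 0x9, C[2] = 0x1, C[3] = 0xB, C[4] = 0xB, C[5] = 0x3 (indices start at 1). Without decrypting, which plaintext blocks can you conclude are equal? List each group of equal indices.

ECB encrypts each block independently with the same key, so equal ciphertext blocks imply equal plaintext blocks.
C[3] = C[4] = 0xB, so P[3] = P[4].

P[3] = P[4]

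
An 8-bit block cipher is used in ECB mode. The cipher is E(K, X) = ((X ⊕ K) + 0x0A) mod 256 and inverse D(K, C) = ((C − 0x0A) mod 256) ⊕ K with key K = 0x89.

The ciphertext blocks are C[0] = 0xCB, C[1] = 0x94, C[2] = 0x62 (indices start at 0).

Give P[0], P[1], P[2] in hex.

ECB decryption: P_i = D(K, C_i).
P[0]: D(K, 0xCB) = 0x48.
P[1]: D(K, 0x94) = 0x03.
P[2]: D(K, 0x62) = 0xD1.

P[0] = 0x48, P[1] = 0x03, P[2] = 0xD1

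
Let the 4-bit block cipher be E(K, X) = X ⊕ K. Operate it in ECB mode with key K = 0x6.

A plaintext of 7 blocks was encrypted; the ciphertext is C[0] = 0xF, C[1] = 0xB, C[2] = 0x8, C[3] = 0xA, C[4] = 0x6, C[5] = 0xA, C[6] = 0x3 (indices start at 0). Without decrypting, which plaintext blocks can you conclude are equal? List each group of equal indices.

P[3] = P[5]

ECB encrypts each block independently with the same key, so equal ciphertext blocks imply equal plaintext blocks.
C[3] = C[5] = 0xA, so P[3] = P[5].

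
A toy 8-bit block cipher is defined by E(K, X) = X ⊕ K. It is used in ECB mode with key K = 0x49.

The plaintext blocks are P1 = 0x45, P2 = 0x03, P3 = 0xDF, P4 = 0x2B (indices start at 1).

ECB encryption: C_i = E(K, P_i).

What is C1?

C1 = 0x0C

C1: E(K, 0x45) = 0x0C.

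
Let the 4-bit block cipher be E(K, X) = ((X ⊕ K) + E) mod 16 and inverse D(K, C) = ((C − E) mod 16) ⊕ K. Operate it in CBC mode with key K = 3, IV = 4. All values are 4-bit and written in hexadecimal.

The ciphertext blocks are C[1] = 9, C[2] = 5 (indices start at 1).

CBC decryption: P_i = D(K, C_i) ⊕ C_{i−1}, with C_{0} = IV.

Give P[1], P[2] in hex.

P[1]: D(K, 9) = 8; 8 ⊕ 4 = C.
P[2]: D(K, 5) = 4; 4 ⊕ 9 = D.

P[1] = C, P[2] = D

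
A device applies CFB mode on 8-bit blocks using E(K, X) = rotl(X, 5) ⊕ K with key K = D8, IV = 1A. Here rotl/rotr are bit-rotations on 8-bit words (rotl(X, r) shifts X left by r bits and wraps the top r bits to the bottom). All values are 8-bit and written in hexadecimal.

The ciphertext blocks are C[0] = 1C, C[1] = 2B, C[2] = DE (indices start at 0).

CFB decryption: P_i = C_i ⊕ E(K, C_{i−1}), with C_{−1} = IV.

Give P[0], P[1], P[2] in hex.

P[0] = 87, P[1] = 70, P[2] = 63

P[0]: E(K, 1A) = 9B; 1C ⊕ 9B = 87.
P[1]: E(K, 1C) = 5B; 2B ⊕ 5B = 70.
P[2]: E(K, 2B) = BD; DE ⊕ BD = 63.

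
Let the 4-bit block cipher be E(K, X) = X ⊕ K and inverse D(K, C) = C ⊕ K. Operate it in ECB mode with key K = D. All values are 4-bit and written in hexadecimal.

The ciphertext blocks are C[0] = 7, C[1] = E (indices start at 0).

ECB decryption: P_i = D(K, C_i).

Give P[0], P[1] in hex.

P[0] = A, P[1] = 3

P[0]: D(K, 7) = A.
P[1]: D(K, E) = 3.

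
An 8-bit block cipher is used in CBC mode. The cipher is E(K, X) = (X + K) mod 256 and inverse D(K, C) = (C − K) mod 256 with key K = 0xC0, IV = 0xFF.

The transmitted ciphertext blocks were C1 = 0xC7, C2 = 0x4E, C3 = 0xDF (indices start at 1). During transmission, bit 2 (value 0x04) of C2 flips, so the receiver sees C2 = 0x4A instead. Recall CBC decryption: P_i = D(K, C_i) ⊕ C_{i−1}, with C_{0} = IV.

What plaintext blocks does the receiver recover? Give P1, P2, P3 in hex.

Only C2 changed, to 0x4A. In CBC, a change in C_i garbles P_i and flips the same bit in P_{i+1}. Decrypting the received ciphertext:
P1: D(K, 0xC7) = 0x07; 0x07 ⊕ 0xFF = 0xF8.
P2: D(K, 0x4A) = 0x8A; 0x8A ⊕ 0xC7 = 0x4D.
P3: D(K, 0xDF) = 0x1F; 0x1F ⊕ 0x4A = 0x55.
Blocks that differ from the original plaintext: P2, P3.

P1 = 0xF8, P2 = 0x4D, P3 = 0x55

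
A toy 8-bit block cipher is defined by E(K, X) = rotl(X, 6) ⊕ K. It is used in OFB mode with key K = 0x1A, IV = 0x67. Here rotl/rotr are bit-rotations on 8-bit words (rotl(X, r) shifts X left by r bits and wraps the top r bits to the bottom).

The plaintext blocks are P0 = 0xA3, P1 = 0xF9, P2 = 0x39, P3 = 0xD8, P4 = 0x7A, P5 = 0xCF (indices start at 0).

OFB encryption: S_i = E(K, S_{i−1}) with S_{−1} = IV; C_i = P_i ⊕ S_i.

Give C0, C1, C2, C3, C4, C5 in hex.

C0 = 0x60, C1 = 0x13, C2 = 0x99, C3 = 0xEA, C4 = 0xEC, C5 = 0x70

C0: S = E(K, 0x67) = 0xC3; 0xA3 ⊕ 0xC3 = 0x60.
C1: S = E(K, 0xC3) = 0xEA; 0xF9 ⊕ 0xEA = 0x13.
C2: S = E(K, 0xEA) = 0xA0; 0x39 ⊕ 0xA0 = 0x99.
C3: S = E(K, 0xA0) = 0x32; 0xD8 ⊕ 0x32 = 0xEA.
C4: S = E(K, 0x32) = 0x96; 0x7A ⊕ 0x96 = 0xEC.
C5: S = E(K, 0x96) = 0xBF; 0xCF ⊕ 0xBF = 0x70.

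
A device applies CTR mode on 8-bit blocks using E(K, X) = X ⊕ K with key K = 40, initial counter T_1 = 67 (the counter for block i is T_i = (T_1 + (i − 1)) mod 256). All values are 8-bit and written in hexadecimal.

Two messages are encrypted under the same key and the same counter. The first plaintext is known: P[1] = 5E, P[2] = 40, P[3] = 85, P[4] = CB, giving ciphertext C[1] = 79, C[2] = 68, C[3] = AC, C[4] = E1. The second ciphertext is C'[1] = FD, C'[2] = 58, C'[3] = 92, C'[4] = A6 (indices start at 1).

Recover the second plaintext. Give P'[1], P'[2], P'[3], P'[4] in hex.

In CTR with a reused counter, both messages share the same keystream S_i, so C_i ⊕ C'_i = P_i ⊕ P'_i and thus P'_i = P_i ⊕ C_i ⊕ C'_i.
P'[1]: 5E ⊕ 79 ⊕ FD = DA.
P'[2]: 40 ⊕ 68 ⊕ 58 = 70.
P'[3]: 85 ⊕ AC ⊕ 92 = BB.
P'[4]: CB ⊕ E1 ⊕ A6 = 8C.

P'[1] = DA, P'[2] = 70, P'[3] = BB, P'[4] = 8C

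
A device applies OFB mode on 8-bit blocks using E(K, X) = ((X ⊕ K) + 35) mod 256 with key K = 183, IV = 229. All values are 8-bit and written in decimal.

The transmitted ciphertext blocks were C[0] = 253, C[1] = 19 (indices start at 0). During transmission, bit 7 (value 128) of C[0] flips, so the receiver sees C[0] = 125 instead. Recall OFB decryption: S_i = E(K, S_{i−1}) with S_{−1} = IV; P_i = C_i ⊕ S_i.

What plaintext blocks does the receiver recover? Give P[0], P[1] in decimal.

P[0] = 8, P[1] = 246

Only C[0] changed, to 125. In OFB, a change in C_i flips the same bit in P_i only; the keystream is unaffected. Decrypting the received ciphertext:
P[0]: S = E(K, 229) = 117; 125 ⊕ 117 = 8.
P[1]: S = E(K, 117) = 229; 19 ⊕ 229 = 246.
Blocks that differ from the original plaintext: P[0].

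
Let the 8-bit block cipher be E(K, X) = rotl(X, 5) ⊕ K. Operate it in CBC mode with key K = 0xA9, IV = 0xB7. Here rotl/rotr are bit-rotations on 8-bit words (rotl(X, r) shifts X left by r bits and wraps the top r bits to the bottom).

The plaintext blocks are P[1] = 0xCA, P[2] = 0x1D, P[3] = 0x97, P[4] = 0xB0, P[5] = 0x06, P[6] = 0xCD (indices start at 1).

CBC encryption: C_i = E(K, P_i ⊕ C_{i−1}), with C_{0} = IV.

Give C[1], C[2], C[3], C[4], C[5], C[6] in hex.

C[1] = 0x06, C[2] = 0xCA, C[3] = 0x02, C[4] = 0xFF, C[5] = 0x96, C[6] = 0xC2

C[1]: P[1] ⊕ 0xB7 = 0x7D; E(K, 0x7D) = 0x06.
C[2]: P[2] ⊕ 0x06 = 0x1B; E(K, 0x1B) = 0xCA.
C[3]: P[3] ⊕ 0xCA = 0x5D; E(K, 0x5D) = 0x02.
C[4]: P[4] ⊕ 0x02 = 0xB2; E(K, 0xB2) = 0xFF.
C[5]: P[5] ⊕ 0xFF = 0xF9; E(K, 0xF9) = 0x96.
C[6]: P[6] ⊕ 0x96 = 0x5B; E(K, 0x5B) = 0xC2.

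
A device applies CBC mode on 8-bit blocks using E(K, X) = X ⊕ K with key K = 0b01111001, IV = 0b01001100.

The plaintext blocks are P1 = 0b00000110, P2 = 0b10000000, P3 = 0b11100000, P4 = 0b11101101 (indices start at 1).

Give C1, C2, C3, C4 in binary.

CBC encryption: C_i = E(K, P_i ⊕ C_{i−1}), with C_{0} = IV.
C1: P1 ⊕ 0b01001100 = 0b01001010; E(K, 0b01001010) = 0b00110011.
C2: P2 ⊕ 0b00110011 = 0b10110011; E(K, 0b10110011) = 0b11001010.
C3: P3 ⊕ 0b11001010 = 0b00101010; E(K, 0b00101010) = 0b01010011.
C4: P4 ⊕ 0b01010011 = 0b10111110; E(K, 0b10111110) = 0b11000111.

C1 = 0b00110011, C2 = 0b11001010, C3 = 0b01010011, C4 = 0b11000111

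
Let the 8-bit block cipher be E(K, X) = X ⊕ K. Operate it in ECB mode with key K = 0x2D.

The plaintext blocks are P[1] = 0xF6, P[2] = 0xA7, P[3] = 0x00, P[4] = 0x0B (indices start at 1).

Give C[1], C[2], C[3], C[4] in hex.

C[1] = 0xDB, C[2] = 0x8A, C[3] = 0x2D, C[4] = 0x26

ECB encryption: C_i = E(K, P_i).
C[1]: E(K, 0xF6) = 0xDB.
C[2]: E(K, 0xA7) = 0x8A.
C[3]: E(K, 0x00) = 0x2D.
C[4]: E(K, 0x0B) = 0x26.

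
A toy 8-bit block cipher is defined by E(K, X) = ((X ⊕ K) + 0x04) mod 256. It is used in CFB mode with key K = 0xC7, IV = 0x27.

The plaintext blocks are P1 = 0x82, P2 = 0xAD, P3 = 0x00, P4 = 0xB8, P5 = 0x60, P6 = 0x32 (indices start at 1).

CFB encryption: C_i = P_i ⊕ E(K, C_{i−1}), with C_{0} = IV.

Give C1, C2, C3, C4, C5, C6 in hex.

C1: E(K, 0x27) = 0xE4; 0x82 ⊕ 0xE4 = 0x66.
C2: E(K, 0x66) = 0xA5; 0xAD ⊕ 0xA5 = 0x08.
C3: E(K, 0x08) = 0xD3; 0x00 ⊕ 0xD3 = 0xD3.
C4: E(K, 0xD3) = 0x18; 0xB8 ⊕ 0x18 = 0xA0.
C5: E(K, 0xA0) = 0x6B; 0x60 ⊕ 0x6B = 0x0B.
C6: E(K, 0x0B) = 0xD0; 0x32 ⊕ 0xD0 = 0xE2.

C1 = 0x66, C2 = 0x08, C3 = 0xD3, C4 = 0xA0, C5 = 0x0B, C6 = 0xE2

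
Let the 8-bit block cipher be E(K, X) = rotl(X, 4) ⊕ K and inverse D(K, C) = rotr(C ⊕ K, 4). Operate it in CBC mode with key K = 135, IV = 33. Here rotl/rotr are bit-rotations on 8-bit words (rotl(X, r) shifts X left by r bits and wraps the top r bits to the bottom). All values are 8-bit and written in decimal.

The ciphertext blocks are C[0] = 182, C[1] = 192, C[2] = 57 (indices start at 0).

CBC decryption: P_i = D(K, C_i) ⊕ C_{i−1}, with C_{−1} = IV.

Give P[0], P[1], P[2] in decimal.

P[0]: D(K, 182) = 19; 19 ⊕ 33 = 50.
P[1]: D(K, 192) = 116; 116 ⊕ 182 = 194.
P[2]: D(K, 57) = 235; 235 ⊕ 192 = 43.

P[0] = 50, P[1] = 194, P[2] = 43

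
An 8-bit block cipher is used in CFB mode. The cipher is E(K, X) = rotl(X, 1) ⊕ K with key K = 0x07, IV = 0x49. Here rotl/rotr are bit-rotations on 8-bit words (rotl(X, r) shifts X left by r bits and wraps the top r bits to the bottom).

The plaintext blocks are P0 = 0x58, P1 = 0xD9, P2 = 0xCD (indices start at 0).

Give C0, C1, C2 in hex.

C0 = 0xCD, C1 = 0x45, C2 = 0x40

CFB encryption: C_i = P_i ⊕ E(K, C_{i−1}), with C_{−1} = IV.
C0: E(K, 0x49) = 0x95; 0x58 ⊕ 0x95 = 0xCD.
C1: E(K, 0xCD) = 0x9C; 0xD9 ⊕ 0x9C = 0x45.
C2: E(K, 0x45) = 0x8D; 0xCD ⊕ 0x8D = 0x40.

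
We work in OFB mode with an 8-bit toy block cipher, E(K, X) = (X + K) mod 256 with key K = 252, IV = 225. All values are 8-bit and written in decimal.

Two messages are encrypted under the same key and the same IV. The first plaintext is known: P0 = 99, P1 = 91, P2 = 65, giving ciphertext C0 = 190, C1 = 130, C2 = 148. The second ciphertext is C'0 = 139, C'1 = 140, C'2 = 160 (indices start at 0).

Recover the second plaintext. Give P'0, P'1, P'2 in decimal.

In OFB with a reused IV, both messages share the same keystream S_i, so C_i ⊕ C'_i = P_i ⊕ P'_i and thus P'_i = P_i ⊕ C_i ⊕ C'_i.
P'0: 99 ⊕ 190 ⊕ 139 = 86.
P'1: 91 ⊕ 130 ⊕ 140 = 85.
P'2: 65 ⊕ 148 ⊕ 160 = 117.

P'0 = 86, P'1 = 85, P'2 = 117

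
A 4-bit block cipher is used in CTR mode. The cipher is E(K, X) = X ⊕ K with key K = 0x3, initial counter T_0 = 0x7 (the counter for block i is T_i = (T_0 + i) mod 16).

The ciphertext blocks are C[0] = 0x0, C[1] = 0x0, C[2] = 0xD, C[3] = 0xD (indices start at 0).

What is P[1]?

CTR decryption: S_i = E(K, T_i) where T_i is the counter for block i; P_i = C_i ⊕ S_i.
P[1]: T = 0x8, S = E(K, T) = 0xB; 0x0 ⊕ 0xB = 0xB.

P[1] = 0xB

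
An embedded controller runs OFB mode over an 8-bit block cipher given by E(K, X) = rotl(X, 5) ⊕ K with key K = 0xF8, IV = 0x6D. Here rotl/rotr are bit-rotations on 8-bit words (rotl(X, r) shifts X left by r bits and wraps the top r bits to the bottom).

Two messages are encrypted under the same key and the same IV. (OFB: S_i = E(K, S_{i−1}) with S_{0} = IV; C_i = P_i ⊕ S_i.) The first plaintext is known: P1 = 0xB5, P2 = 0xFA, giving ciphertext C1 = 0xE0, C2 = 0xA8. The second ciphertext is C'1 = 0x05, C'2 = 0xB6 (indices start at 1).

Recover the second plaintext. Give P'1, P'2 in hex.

P'1 = 0x50, P'2 = 0xE4

In OFB with a reused IV, both messages share the same keystream S_i, so C_i ⊕ C'_i = P_i ⊕ P'_i and thus P'_i = P_i ⊕ C_i ⊕ C'_i.
P'1: 0xB5 ⊕ 0xE0 ⊕ 0x05 = 0x50.
P'2: 0xFA ⊕ 0xA8 ⊕ 0xB6 = 0xE4.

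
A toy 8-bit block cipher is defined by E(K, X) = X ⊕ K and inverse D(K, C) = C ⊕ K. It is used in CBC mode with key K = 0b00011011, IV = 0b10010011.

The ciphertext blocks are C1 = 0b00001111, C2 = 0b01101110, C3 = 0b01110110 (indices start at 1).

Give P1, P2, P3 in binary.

P1 = 0b10000111, P2 = 0b01111010, P3 = 0b00000011

CBC decryption: P_i = D(K, C_i) ⊕ C_{i−1}, with C_{0} = IV.
P1: D(K, 0b00001111) = 0b00010100; 0b00010100 ⊕ 0b10010011 = 0b10000111.
P2: D(K, 0b01101110) = 0b01110101; 0b01110101 ⊕ 0b00001111 = 0b01111010.
P3: D(K, 0b01110110) = 0b01101101; 0b01101101 ⊕ 0b01101110 = 0b00000011.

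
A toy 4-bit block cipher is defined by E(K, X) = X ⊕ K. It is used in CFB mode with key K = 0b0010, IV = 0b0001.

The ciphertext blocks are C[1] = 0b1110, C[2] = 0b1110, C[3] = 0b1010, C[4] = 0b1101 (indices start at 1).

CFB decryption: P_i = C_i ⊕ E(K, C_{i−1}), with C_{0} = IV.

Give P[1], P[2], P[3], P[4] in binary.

P[1] = 0b1101, P[2] = 0b0010, P[3] = 0b0110, P[4] = 0b0101

P[1]: E(K, 0b0001) = 0b0011; 0b1110 ⊕ 0b0011 = 0b1101.
P[2]: E(K, 0b1110) = 0b1100; 0b1110 ⊕ 0b1100 = 0b0010.
P[3]: E(K, 0b1110) = 0b1100; 0b1010 ⊕ 0b1100 = 0b0110.
P[4]: E(K, 0b1010) = 0b1000; 0b1101 ⊕ 0b1000 = 0b0101.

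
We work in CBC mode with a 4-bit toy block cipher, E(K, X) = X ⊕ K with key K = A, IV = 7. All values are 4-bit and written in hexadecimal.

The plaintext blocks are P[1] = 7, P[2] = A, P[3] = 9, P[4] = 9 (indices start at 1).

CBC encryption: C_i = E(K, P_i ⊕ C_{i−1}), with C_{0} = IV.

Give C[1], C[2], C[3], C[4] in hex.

C[1] = A, C[2] = A, C[3] = 9, C[4] = A

C[1]: P[1] ⊕ 7 = 0; E(K, 0) = A.
C[2]: P[2] ⊕ A = 0; E(K, 0) = A.
C[3]: P[3] ⊕ A = 3; E(K, 3) = 9.
C[4]: P[4] ⊕ 9 = 0; E(K, 0) = A.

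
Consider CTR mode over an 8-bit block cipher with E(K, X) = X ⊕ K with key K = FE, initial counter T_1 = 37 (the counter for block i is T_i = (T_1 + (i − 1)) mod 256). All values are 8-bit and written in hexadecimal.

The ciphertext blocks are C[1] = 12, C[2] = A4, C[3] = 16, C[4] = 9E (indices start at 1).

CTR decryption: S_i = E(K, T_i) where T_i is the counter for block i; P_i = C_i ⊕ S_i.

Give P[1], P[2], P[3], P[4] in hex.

P[1] = DB, P[2] = 62, P[3] = D1, P[4] = 5A

P[1]: T = 37, S = E(K, T) = C9; 12 ⊕ C9 = DB.
P[2]: T = 38, S = E(K, T) = C6; A4 ⊕ C6 = 62.
P[3]: T = 39, S = E(K, T) = C7; 16 ⊕ C7 = D1.
P[4]: T = 3A, S = E(K, T) = C4; 9E ⊕ C4 = 5A.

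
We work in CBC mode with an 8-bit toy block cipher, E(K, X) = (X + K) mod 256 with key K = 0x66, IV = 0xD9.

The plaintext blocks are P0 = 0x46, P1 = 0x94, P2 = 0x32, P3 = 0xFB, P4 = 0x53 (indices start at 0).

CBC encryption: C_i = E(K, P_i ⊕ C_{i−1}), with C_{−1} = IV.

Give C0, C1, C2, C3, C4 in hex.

C0 = 0x05, C1 = 0xF7, C2 = 0x2B, C3 = 0x36, C4 = 0xCB

C0: P0 ⊕ 0xD9 = 0x9F; E(K, 0x9F) = 0x05.
C1: P1 ⊕ 0x05 = 0x91; E(K, 0x91) = 0xF7.
C2: P2 ⊕ 0xF7 = 0xC5; E(K, 0xC5) = 0x2B.
C3: P3 ⊕ 0x2B = 0xD0; E(K, 0xD0) = 0x36.
C4: P4 ⊕ 0x36 = 0x65; E(K, 0x65) = 0xCB.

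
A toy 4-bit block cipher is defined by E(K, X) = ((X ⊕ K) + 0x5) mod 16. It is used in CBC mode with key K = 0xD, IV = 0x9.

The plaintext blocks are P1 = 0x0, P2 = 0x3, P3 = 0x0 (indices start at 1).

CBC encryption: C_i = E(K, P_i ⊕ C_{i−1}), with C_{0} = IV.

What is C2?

C1: P1 ⊕ 0x9 = 0x9; E(K, 0x9) = 0x9.
C2: P2 ⊕ 0x9 = 0xA; E(K, 0xA) = 0xC.

C2 = 0xC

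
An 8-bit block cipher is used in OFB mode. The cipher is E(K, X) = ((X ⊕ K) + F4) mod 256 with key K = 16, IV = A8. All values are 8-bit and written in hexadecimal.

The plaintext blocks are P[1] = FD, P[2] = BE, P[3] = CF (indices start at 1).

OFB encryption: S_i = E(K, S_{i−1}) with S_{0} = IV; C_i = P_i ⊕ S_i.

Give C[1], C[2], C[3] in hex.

C[1] = 4F, C[2] = 26, C[3] = 4D

C[1]: S = E(K, A8) = B2; FD ⊕ B2 = 4F.
C[2]: S = E(K, B2) = 98; BE ⊕ 98 = 26.
C[3]: S = E(K, 98) = 82; CF ⊕ 82 = 4D.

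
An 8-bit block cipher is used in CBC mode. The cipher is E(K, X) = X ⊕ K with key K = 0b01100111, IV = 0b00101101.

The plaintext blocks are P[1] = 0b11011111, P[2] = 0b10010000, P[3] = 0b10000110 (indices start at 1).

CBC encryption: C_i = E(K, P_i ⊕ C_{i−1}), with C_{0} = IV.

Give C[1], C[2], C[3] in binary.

C[1] = 0b10010101, C[2] = 0b01100010, C[3] = 0b10000011

C[1]: P[1] ⊕ 0b00101101 = 0b11110010; E(K, 0b11110010) = 0b10010101.
C[2]: P[2] ⊕ 0b10010101 = 0b00000101; E(K, 0b00000101) = 0b01100010.
C[3]: P[3] ⊕ 0b01100010 = 0b11100100; E(K, 0b11100100) = 0b10000011.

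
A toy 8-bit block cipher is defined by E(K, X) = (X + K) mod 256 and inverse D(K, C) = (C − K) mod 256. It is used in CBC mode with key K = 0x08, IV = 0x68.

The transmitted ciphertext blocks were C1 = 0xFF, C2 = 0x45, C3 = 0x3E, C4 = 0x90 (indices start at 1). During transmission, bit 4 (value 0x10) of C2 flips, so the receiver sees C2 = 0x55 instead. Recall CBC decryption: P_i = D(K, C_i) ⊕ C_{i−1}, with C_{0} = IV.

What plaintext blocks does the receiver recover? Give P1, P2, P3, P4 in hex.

P1 = 0x9F, P2 = 0xB2, P3 = 0x63, P4 = 0xB6

Only C2 changed, to 0x55. In CBC, a change in C_i garbles P_i and flips the same bit in P_{i+1}. Decrypting the received ciphertext:
P1: D(K, 0xFF) = 0xF7; 0xF7 ⊕ 0x68 = 0x9F.
P2: D(K, 0x55) = 0x4D; 0x4D ⊕ 0xFF = 0xB2.
P3: D(K, 0x3E) = 0x36; 0x36 ⊕ 0x55 = 0x63.
P4: D(K, 0x90) = 0x88; 0x88 ⊕ 0x3E = 0xB6.
Blocks that differ from the original plaintext: P2, P3.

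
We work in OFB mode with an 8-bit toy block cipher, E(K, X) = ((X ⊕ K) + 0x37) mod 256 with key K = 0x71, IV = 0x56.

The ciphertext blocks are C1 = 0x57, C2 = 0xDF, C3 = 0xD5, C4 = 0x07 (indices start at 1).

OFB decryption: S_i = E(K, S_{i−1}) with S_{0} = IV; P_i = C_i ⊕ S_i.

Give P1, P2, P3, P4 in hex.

P1: S = E(K, 0x56) = 0x5E; 0x57 ⊕ 0x5E = 0x09.
P2: S = E(K, 0x5E) = 0x66; 0xDF ⊕ 0x66 = 0xB9.
P3: S = E(K, 0x66) = 0x4E; 0xD5 ⊕ 0x4E = 0x9B.
P4: S = E(K, 0x4E) = 0x76; 0x07 ⊕ 0x76 = 0x71.

P1 = 0x09, P2 = 0xB9, P3 = 0x9B, P4 = 0x71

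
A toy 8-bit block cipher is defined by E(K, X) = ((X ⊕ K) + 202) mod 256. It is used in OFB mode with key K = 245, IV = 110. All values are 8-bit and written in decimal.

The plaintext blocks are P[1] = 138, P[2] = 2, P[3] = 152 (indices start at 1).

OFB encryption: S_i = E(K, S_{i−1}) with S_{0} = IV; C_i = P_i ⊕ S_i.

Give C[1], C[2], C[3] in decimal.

C[1] = 239, C[2] = 88, C[3] = 225

C[1]: S = E(K, 110) = 101; 138 ⊕ 101 = 239.
C[2]: S = E(K, 101) = 90; 2 ⊕ 90 = 88.
C[3]: S = E(K, 90) = 121; 152 ⊕ 121 = 225.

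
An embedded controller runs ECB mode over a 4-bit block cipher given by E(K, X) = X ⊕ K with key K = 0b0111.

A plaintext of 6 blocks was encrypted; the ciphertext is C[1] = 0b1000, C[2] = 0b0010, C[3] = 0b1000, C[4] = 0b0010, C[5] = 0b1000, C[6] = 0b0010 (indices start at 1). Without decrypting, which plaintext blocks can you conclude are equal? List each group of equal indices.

P[1] = P[3] = P[5]; P[2] = P[4] = P[6]

ECB encrypts each block independently with the same key, so equal ciphertext blocks imply equal plaintext blocks.
C[1] = C[3] = C[5] = 0b1000, so P[1] = P[3] = P[5].
C[2] = C[4] = C[6] = 0b0010, so P[2] = P[4] = P[6].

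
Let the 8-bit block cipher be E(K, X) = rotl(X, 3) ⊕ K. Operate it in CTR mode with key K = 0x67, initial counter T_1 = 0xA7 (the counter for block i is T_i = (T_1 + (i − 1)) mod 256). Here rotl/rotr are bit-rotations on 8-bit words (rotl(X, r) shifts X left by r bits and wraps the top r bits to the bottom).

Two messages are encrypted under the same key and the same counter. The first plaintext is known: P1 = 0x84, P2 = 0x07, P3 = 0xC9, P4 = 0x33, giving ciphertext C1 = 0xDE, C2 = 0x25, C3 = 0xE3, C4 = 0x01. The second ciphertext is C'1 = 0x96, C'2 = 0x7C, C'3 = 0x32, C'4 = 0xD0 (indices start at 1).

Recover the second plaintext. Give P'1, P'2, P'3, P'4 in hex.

P'1 = 0xCC, P'2 = 0x5E, P'3 = 0x18, P'4 = 0xE2

In CTR with a reused counter, both messages share the same keystream S_i, so C_i ⊕ C'_i = P_i ⊕ P'_i and thus P'_i = P_i ⊕ C_i ⊕ C'_i.
P'1: 0x84 ⊕ 0xDE ⊕ 0x96 = 0xCC.
P'2: 0x07 ⊕ 0x25 ⊕ 0x7C = 0x5E.
P'3: 0xC9 ⊕ 0xE3 ⊕ 0x32 = 0x18.
P'4: 0x33 ⊕ 0x01 ⊕ 0xD0 = 0xE2.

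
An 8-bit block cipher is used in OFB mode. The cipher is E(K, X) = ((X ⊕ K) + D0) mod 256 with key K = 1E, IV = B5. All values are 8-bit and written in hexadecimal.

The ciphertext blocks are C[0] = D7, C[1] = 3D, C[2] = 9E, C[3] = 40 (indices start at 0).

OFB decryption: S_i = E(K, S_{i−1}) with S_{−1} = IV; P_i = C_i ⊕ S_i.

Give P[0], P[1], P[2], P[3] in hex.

P[0]: S = E(K, B5) = 7B; D7 ⊕ 7B = AC.
P[1]: S = E(K, 7B) = 35; 3D ⊕ 35 = 08.
P[2]: S = E(K, 35) = FB; 9E ⊕ FB = 65.
P[3]: S = E(K, FB) = B5; 40 ⊕ B5 = F5.

P[0] = AC, P[1] = 08, P[2] = 65, P[3] = F5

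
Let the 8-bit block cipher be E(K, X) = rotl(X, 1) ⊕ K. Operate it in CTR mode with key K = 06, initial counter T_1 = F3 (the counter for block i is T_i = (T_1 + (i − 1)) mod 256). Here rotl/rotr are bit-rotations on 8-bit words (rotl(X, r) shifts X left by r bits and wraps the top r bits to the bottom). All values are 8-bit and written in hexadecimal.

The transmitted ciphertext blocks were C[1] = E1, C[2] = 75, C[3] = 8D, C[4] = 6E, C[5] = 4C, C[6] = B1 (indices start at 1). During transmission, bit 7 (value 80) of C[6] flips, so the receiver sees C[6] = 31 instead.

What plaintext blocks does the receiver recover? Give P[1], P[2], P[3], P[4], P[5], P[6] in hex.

P[1] = 00, P[2] = 9A, P[3] = 60, P[4] = 85, P[5] = A5, P[6] = C6

CTR decryption: S_i = E(K, T_i) where T_i is the counter for block i; P_i = C_i ⊕ S_i.
Only C[6] changed, to 31. In CTR, a change in C_i flips the same bit in P_i only; the keystream is unaffected. Decrypting the received ciphertext:
P[1]: T = F3, S = E(K, T) = E1; E1 ⊕ E1 = 00.
P[2]: T = F4, S = E(K, T) = EF; 75 ⊕ EF = 9A.
P[3]: T = F5, S = E(K, T) = ED; 8D ⊕ ED = 60.
P[4]: T = F6, S = E(K, T) = EB; 6E ⊕ EB = 85.
P[5]: T = F7, S = E(K, T) = E9; 4C ⊕ E9 = A5.
P[6]: T = F8, S = E(K, T) = F7; 31 ⊕ F7 = C6.
Blocks that differ from the original plaintext: P[6].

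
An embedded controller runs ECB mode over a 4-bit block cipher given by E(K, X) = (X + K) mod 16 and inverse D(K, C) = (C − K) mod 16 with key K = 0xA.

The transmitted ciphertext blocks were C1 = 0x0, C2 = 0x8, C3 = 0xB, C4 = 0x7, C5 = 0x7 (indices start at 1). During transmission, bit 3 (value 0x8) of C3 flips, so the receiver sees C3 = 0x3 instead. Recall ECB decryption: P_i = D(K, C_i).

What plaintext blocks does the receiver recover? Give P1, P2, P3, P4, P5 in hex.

P1 = 0x6, P2 = 0xE, P3 = 0x9, P4 = 0xD, P5 = 0xD

Only C3 changed, to 0x3. In ECB, a change in C_i affects only P_i. Decrypting the received ciphertext:
P1: D(K, 0x0) = 0x6.
P2: D(K, 0x8) = 0xE.
P3: D(K, 0x3) = 0x9.
P4: D(K, 0x7) = 0xD.
P5: D(K, 0x7) = 0xD.
Blocks that differ from the original plaintext: P3.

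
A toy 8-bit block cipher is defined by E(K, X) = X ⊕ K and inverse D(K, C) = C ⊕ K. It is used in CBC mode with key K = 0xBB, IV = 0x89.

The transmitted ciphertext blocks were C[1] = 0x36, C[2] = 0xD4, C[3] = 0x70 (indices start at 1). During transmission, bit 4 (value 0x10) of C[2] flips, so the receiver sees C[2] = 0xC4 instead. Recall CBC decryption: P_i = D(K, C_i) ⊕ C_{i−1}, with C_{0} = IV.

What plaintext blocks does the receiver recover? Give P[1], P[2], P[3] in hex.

Only C[2] changed, to 0xC4. In CBC, a change in C_i garbles P_i and flips the same bit in P_{i+1}. Decrypting the received ciphertext:
P[1]: D(K, 0x36) = 0x8D; 0x8D ⊕ 0x89 = 0x04.
P[2]: D(K, 0xC4) = 0x7F; 0x7F ⊕ 0x36 = 0x49.
P[3]: D(K, 0x70) = 0xCB; 0xCB ⊕ 0xC4 = 0x0F.
Blocks that differ from the original plaintext: P[2], P[3].

P[1] = 0x04, P[2] = 0x49, P[3] = 0x0F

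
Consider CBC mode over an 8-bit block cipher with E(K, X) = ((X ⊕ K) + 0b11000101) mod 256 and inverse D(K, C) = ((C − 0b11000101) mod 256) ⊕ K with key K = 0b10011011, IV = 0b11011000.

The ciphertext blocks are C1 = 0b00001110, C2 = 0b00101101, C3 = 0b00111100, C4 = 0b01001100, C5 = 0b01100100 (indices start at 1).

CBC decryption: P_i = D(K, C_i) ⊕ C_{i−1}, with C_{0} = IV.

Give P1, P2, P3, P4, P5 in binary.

P1 = 0b00001010, P2 = 0b11111101, P3 = 0b11000001, P4 = 0b00100000, P5 = 0b01001000

P1: D(K, 0b00001110) = 0b11010010; 0b11010010 ⊕ 0b11011000 = 0b00001010.
P2: D(K, 0b00101101) = 0b11110011; 0b11110011 ⊕ 0b00001110 = 0b11111101.
P3: D(K, 0b00111100) = 0b11101100; 0b11101100 ⊕ 0b00101101 = 0b11000001.
P4: D(K, 0b01001100) = 0b00011100; 0b00011100 ⊕ 0b00111100 = 0b00100000.
P5: D(K, 0b01100100) = 0b00000100; 0b00000100 ⊕ 0b01001100 = 0b01001000.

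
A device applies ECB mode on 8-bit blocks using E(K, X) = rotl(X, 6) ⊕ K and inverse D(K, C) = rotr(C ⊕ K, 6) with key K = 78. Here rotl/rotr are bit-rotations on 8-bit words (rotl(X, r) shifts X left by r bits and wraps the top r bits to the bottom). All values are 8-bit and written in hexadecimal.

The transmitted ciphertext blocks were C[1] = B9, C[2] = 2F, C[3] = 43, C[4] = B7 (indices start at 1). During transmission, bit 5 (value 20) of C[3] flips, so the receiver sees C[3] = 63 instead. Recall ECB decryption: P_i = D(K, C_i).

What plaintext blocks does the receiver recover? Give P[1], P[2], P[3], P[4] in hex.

Only C[3] changed, to 63. In ECB, a change in C_i affects only P_i. Decrypting the received ciphertext:
P[1]: D(K, B9) = 07.
P[2]: D(K, 2F) = 5D.
P[3]: D(K, 63) = 6C.
P[4]: D(K, B7) = 3F.
Blocks that differ from the original plaintext: P[3].

P[1] = 07, P[2] = 5D, P[3] = 6C, P[4] = 3F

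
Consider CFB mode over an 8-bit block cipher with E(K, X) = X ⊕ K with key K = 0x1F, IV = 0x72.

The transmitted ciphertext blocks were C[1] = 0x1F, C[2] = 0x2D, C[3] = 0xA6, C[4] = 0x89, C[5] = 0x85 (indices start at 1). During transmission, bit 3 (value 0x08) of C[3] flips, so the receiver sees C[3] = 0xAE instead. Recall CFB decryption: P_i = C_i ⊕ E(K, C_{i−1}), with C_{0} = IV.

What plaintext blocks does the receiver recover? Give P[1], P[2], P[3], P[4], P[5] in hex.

Only C[3] changed, to 0xAE. In CFB, a change in C_i flips the same bit in P_i and garbles P_{i+1}. Decrypting the received ciphertext:
P[1]: E(K, 0x72) = 0x6D; 0x1F ⊕ 0x6D = 0x72.
P[2]: E(K, 0x1F) = 0x00; 0x2D ⊕ 0x00 = 0x2D.
P[3]: E(K, 0x2D) = 0x32; 0xAE ⊕ 0x32 = 0x9C.
P[4]: E(K, 0xAE) = 0xB1; 0x89 ⊕ 0xB1 = 0x38.
P[5]: E(K, 0x89) = 0x96; 0x85 ⊕ 0x96 = 0x13.
Blocks that differ from the original plaintext: P[3], P[4].

P[1] = 0x72, P[2] = 0x2D, P[3] = 0x9C, P[4] = 0x38, P[5] = 0x13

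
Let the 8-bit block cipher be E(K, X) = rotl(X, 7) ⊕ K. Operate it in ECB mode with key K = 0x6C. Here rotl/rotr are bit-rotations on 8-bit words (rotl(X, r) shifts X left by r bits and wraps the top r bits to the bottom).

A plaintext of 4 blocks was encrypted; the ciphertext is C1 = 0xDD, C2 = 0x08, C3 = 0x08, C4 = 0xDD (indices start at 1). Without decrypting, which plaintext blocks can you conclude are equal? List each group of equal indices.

ECB encrypts each block independently with the same key, so equal ciphertext blocks imply equal plaintext blocks.
C1 = C4 = 0xDD, so P1 = P4.
C2 = C3 = 0x08, so P2 = P3.

P1 = P4; P2 = P3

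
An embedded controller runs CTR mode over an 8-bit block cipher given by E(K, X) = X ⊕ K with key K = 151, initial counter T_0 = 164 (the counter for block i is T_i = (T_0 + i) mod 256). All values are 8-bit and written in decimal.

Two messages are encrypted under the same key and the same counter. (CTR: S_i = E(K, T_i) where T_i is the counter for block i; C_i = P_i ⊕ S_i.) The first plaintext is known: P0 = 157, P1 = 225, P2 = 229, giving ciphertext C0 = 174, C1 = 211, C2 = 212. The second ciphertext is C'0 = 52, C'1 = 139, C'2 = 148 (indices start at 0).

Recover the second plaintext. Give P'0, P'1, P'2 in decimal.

In CTR with a reused counter, both messages share the same keystream S_i, so C_i ⊕ C'_i = P_i ⊕ P'_i and thus P'_i = P_i ⊕ C_i ⊕ C'_i.
P'0: 157 ⊕ 174 ⊕ 52 = 7.
P'1: 225 ⊕ 211 ⊕ 139 = 185.
P'2: 229 ⊕ 212 ⊕ 148 = 165.

P'0 = 7, P'1 = 185, P'2 = 165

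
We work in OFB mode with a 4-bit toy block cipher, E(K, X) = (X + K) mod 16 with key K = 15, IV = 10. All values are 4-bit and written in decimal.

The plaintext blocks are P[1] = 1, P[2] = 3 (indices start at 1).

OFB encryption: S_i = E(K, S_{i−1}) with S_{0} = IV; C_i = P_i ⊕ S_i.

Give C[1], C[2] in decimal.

C[1]: S = E(K, 10) = 9; 1 ⊕ 9 = 8.
C[2]: S = E(K, 9) = 8; 3 ⊕ 8 = 11.

C[1] = 8, C[2] = 11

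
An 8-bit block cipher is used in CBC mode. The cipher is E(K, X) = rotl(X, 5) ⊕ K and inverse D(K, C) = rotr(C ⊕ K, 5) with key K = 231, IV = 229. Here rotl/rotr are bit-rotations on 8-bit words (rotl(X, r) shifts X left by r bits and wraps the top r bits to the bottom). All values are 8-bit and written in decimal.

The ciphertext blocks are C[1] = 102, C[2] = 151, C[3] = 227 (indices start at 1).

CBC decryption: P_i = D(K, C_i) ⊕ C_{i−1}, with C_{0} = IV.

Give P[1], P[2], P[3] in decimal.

P[1] = 233, P[2] = 229, P[3] = 183

P[1]: D(K, 102) = 12; 12 ⊕ 229 = 233.
P[2]: D(K, 151) = 131; 131 ⊕ 102 = 229.
P[3]: D(K, 227) = 32; 32 ⊕ 151 = 183.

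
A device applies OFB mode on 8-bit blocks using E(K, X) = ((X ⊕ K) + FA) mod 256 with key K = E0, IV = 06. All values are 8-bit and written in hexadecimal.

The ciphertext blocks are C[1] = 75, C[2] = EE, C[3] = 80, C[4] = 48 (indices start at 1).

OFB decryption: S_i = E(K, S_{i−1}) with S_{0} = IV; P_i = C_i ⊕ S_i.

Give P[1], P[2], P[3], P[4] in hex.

P[1] = 95, P[2] = 14, P[3] = 94, P[4] = A6

P[1]: S = E(K, 06) = E0; 75 ⊕ E0 = 95.
P[2]: S = E(K, E0) = FA; EE ⊕ FA = 14.
P[3]: S = E(K, FA) = 14; 80 ⊕ 14 = 94.
P[4]: S = E(K, 14) = EE; 48 ⊕ EE = A6.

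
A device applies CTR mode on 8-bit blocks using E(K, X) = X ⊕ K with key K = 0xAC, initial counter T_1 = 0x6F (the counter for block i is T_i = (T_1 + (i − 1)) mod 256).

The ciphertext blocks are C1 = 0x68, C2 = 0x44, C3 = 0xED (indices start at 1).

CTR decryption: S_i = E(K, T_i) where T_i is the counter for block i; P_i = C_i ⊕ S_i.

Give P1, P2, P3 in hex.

P1: T = 0x6F, S = E(K, T) = 0xC3; 0x68 ⊕ 0xC3 = 0xAB.
P2: T = 0x70, S = E(K, T) = 0xDC; 0x44 ⊕ 0xDC = 0x98.
P3: T = 0x71, S = E(K, T) = 0xDD; 0xED ⊕ 0xDD = 0x30.

P1 = 0xAB, P2 = 0x98, P3 = 0x30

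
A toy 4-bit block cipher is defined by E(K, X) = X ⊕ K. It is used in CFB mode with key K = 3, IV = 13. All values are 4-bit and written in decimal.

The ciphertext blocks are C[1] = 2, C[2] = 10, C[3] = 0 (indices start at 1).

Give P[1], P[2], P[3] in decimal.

P[1] = 12, P[2] = 11, P[3] = 9

CFB decryption: P_i = C_i ⊕ E(K, C_{i−1}), with C_{0} = IV.
P[1]: E(K, 13) = 14; 2 ⊕ 14 = 12.
P[2]: E(K, 2) = 1; 10 ⊕ 1 = 11.
P[3]: E(K, 10) = 9; 0 ⊕ 9 = 9.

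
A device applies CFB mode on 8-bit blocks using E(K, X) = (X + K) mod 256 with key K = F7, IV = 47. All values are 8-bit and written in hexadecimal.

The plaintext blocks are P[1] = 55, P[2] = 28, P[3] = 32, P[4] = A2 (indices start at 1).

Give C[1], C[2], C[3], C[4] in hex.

CFB encryption: C_i = P_i ⊕ E(K, C_{i−1}), with C_{0} = IV.
C[1]: E(K, 47) = 3E; 55 ⊕ 3E = 6B.
C[2]: E(K, 6B) = 62; 28 ⊕ 62 = 4A.
C[3]: E(K, 4A) = 41; 32 ⊕ 41 = 73.
C[4]: E(K, 73) = 6A; A2 ⊕ 6A = C8.

C[1] = 6B, C[2] = 4A, C[3] = 73, C[4] = C8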